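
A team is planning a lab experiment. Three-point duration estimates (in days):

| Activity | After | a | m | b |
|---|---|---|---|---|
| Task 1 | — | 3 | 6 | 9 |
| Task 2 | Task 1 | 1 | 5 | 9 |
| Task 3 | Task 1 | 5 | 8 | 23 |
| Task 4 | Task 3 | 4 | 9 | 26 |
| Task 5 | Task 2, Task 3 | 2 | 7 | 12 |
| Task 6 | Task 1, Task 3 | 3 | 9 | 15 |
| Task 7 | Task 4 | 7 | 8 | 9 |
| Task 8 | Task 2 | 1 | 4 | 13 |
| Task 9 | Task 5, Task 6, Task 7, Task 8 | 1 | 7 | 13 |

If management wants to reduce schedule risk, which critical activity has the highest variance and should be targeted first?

te_Task 1 = (3 + 4·6 + 9)/6 = 36/6 = 6; σ²_Task 1 = ((9−3)/6)² = 1.000
te_Task 2 = (1 + 4·5 + 9)/6 = 30/6 = 5; σ²_Task 2 = ((9−1)/6)² = 1.778
te_Task 3 = (5 + 4·8 + 23)/6 = 60/6 = 10; σ²_Task 3 = ((23−5)/6)² = 9.000
te_Task 4 = (4 + 4·9 + 26)/6 = 66/6 = 11; σ²_Task 4 = ((26−4)/6)² = 13.444
te_Task 5 = (2 + 4·7 + 12)/6 = 42/6 = 7; σ²_Task 5 = ((12−2)/6)² = 2.778
te_Task 6 = (3 + 4·9 + 15)/6 = 54/6 = 9; σ²_Task 6 = ((15−3)/6)² = 4.000
te_Task 7 = (7 + 4·8 + 9)/6 = 48/6 = 8; σ²_Task 7 = ((9−7)/6)² = 0.111
te_Task 8 = (1 + 4·4 + 13)/6 = 30/6 = 5; σ²_Task 8 = ((13−1)/6)² = 4.000
te_Task 9 = (1 + 4·7 + 13)/6 = 42/6 = 7; σ²_Task 9 = ((13−1)/6)² = 4.000

Forward pass:
ES_Task 1 = 0; EF_Task 1 = 6
ES_Task 2 = 6; EF_Task 2 = 6+5 = 11
ES_Task 3 = 6; EF_Task 3 = 6+10 = 16
ES_Task 4 = 16; EF_Task 4 = 16+11 = 27
ES_Task 5 = max(EF_Task 2=11, EF_Task 3=16) = 16; EF_Task 5 = 16+7 = 23
ES_Task 6 = max(EF_Task 1=6, EF_Task 3=16) = 16; EF_Task 6 = 16+9 = 25
ES_Task 7 = 27; EF_Task 7 = 27+8 = 35
ES_Task 8 = 11; EF_Task 8 = 11+5 = 16
ES_Task 9 = max(EF_Task 5=23, EF_Task 6=25, EF_Task 7=35, EF_Task 8=16) = 35; EF_Task 9 = 35+7 = 42
Expected project duration μ = 42 days. Critical path: Task 1 → Task 3 → Task 4 → Task 7 → Task 9.

Variances on critical path: σ²_Task 1=1.000, σ²_Task 3=9.000, σ²_Task 4=13.444, σ²_Task 7=0.111, σ²_Task 9=4.000.
Largest is σ²_Task 4 = 13.444.

Task 4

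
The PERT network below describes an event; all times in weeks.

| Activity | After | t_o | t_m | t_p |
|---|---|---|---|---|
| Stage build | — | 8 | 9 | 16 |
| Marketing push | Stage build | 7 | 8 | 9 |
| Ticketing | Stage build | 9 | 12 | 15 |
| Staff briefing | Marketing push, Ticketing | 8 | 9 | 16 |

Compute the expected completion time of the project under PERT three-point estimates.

te_Stage build = (8 + 4·9 + 16)/6 = 60/6 = 10
te_Marketing push = (7 + 4·8 + 9)/6 = 48/6 = 8
te_Ticketing = (9 + 4·12 + 15)/6 = 72/6 = 12
te_Staff briefing = (8 + 4·9 + 16)/6 = 60/6 = 10

Forward pass:
ES_Stage build = 0; EF_Stage build = 10
ES_Marketing push = 10; EF_Marketing push = 10+8 = 18
ES_Ticketing = 10; EF_Ticketing = 10+12 = 22
ES_Staff briefing = max(EF_Marketing push=18, EF_Ticketing=22) = 22; EF_Staff briefing = 22+10 = 32
Expected project duration μ = 32 weeks. Critical path: Stage build → Ticketing → Staff briefing.

32 weeks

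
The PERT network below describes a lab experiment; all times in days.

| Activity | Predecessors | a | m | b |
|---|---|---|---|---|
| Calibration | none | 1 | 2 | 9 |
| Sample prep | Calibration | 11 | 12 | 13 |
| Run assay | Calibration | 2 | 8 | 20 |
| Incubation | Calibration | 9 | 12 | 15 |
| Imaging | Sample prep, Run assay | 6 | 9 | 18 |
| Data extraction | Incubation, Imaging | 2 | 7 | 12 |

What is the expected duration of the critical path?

te_Calibration = (1 + 4·2 + 9)/6 = 18/6 = 3
te_Sample prep = (11 + 4·12 + 13)/6 = 72/6 = 12
te_Run assay = (2 + 4·8 + 20)/6 = 54/6 = 9
te_Incubation = (9 + 4·12 + 15)/6 = 72/6 = 12
te_Imaging = (6 + 4·9 + 18)/6 = 60/6 = 10
te_Data extraction = (2 + 4·7 + 12)/6 = 42/6 = 7

Forward pass:
ES_Calibration = 0; EF_Calibration = 3
ES_Sample prep = 3; EF_Sample prep = 3+12 = 15
ES_Run assay = 3; EF_Run assay = 3+9 = 12
ES_Incubation = 3; EF_Incubation = 3+12 = 15
ES_Imaging = max(EF_Sample prep=15, EF_Run assay=12) = 15; EF_Imaging = 15+10 = 25
ES_Data extraction = max(EF_Incubation=15, EF_Imaging=25) = 25; EF_Data extraction = 25+7 = 32
Expected project duration μ = 32 days. Critical path: Calibration → Sample prep → Imaging → Data extraction.

32 days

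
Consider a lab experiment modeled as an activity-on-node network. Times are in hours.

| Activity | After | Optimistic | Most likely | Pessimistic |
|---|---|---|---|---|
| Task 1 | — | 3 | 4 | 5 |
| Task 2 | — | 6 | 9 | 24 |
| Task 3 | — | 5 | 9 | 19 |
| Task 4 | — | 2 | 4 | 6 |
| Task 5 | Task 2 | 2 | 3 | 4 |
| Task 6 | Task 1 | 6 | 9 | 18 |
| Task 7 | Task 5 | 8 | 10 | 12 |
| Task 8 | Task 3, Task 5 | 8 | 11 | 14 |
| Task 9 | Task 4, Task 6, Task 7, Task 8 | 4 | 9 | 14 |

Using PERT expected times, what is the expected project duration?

34 hours

te_Task 1 = (3 + 4·4 + 5)/6 = 24/6 = 4
te_Task 2 = (6 + 4·9 + 24)/6 = 66/6 = 11
te_Task 3 = (5 + 4·9 + 19)/6 = 60/6 = 10
te_Task 4 = (2 + 4·4 + 6)/6 = 24/6 = 4
te_Task 5 = (2 + 4·3 + 4)/6 = 18/6 = 3
te_Task 6 = (6 + 4·9 + 18)/6 = 60/6 = 10
te_Task 7 = (8 + 4·10 + 12)/6 = 60/6 = 10
te_Task 8 = (8 + 4·11 + 14)/6 = 66/6 = 11
te_Task 9 = (4 + 4·9 + 14)/6 = 54/6 = 9

Forward pass:
ES_Task 1 = 0; EF_Task 1 = 4
ES_Task 2 = 0; EF_Task 2 = 11
ES_Task 3 = 0; EF_Task 3 = 10
ES_Task 4 = 0; EF_Task 4 = 4
ES_Task 5 = 11; EF_Task 5 = 11+3 = 14
ES_Task 6 = 4; EF_Task 6 = 4+10 = 14
ES_Task 7 = 14; EF_Task 7 = 14+10 = 24
ES_Task 8 = max(EF_Task 3=10, EF_Task 5=14) = 14; EF_Task 8 = 14+11 = 25
ES_Task 9 = max(EF_Task 4=4, EF_Task 6=14, EF_Task 7=24, EF_Task 8=25) = 25; EF_Task 9 = 25+9 = 34
Expected project duration μ = 34 hours. Critical path: Task 2 → Task 5 → Task 8 → Task 9.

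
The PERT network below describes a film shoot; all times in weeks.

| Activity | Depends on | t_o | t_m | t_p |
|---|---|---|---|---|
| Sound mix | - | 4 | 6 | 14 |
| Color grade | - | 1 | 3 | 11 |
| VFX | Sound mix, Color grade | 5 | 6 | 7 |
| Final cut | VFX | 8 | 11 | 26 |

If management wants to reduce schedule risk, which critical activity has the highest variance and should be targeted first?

Final cut

te_Sound mix = (4 + 4·6 + 14)/6 = 42/6 = 7; σ²_Sound mix = ((14−4)/6)² = 2.778
te_Color grade = (1 + 4·3 + 11)/6 = 24/6 = 4; σ²_Color grade = ((11−1)/6)² = 2.778
te_VFX = (5 + 4·6 + 7)/6 = 36/6 = 6; σ²_VFX = ((7−5)/6)² = 0.111
te_Final cut = (8 + 4·11 + 26)/6 = 78/6 = 13; σ²_Final cut = ((26−8)/6)² = 9.000

Forward pass:
ES_Sound mix = 0; EF_Sound mix = 7
ES_Color grade = 0; EF_Color grade = 4
ES_VFX = max(EF_Sound mix=7, EF_Color grade=4) = 7; EF_VFX = 7+6 = 13
ES_Final cut = 13; EF_Final cut = 13+13 = 26
Expected project duration μ = 26 weeks. Critical path: Sound mix → VFX → Final cut.

Variances on critical path: σ²_Sound mix=2.778, σ²_VFX=0.111, σ²_Final cut=9.000.
Largest is σ²_Final cut = 9.000.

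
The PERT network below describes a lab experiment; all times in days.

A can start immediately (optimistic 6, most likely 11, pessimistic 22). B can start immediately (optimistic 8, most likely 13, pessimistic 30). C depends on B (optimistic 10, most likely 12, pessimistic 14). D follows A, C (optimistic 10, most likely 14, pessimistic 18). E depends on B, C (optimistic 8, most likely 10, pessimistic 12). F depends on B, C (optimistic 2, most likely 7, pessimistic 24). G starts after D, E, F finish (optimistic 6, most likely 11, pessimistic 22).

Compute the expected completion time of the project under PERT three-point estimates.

53 days

te_A = (6 + 4·11 + 22)/6 = 72/6 = 12
te_B = (8 + 4·13 + 30)/6 = 90/6 = 15
te_C = (10 + 4·12 + 14)/6 = 72/6 = 12
te_D = (10 + 4·14 + 18)/6 = 84/6 = 14
te_E = (8 + 4·10 + 12)/6 = 60/6 = 10
te_F = (2 + 4·7 + 24)/6 = 54/6 = 9
te_G = (6 + 4·11 + 22)/6 = 72/6 = 12

Forward pass:
ES_A = 0; EF_A = 12
ES_B = 0; EF_B = 15
ES_C = 15; EF_C = 15+12 = 27
ES_D = max(EF_A=12, EF_C=27) = 27; EF_D = 27+14 = 41
ES_E = max(EF_B=15, EF_C=27) = 27; EF_E = 27+10 = 37
ES_F = max(EF_B=15, EF_C=27) = 27; EF_F = 27+9 = 36
ES_G = max(EF_D=41, EF_E=37, EF_F=36) = 41; EF_G = 41+12 = 53
Expected project duration μ = 53 days. Critical path: B → C → D → G.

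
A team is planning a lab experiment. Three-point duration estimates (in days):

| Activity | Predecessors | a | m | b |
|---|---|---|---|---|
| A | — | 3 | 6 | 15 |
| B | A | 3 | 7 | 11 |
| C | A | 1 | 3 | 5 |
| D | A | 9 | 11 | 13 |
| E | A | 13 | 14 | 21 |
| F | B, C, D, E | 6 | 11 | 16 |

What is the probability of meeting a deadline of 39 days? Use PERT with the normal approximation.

te_A = (3 + 4·6 + 15)/6 = 42/6 = 7; σ²_A = ((15−3)/6)² = 4.000
te_B = (3 + 4·7 + 11)/6 = 42/6 = 7; σ²_B = ((11−3)/6)² = 1.778
te_C = (1 + 4·3 + 5)/6 = 18/6 = 3; σ²_C = ((5−1)/6)² = 0.444
te_D = (9 + 4·11 + 13)/6 = 66/6 = 11; σ²_D = ((13−9)/6)² = 0.444
te_E = (13 + 4·14 + 21)/6 = 90/6 = 15; σ²_E = ((21−13)/6)² = 1.778
te_F = (6 + 4·11 + 16)/6 = 66/6 = 11; σ²_F = ((16−6)/6)² = 2.778

Forward pass:
ES_A = 0; EF_A = 7
ES_B = 7; EF_B = 7+7 = 14
ES_C = 7; EF_C = 7+3 = 10
ES_D = 7; EF_D = 7+11 = 18
ES_E = 7; EF_E = 7+15 = 22
ES_F = max(EF_B=14, EF_C=10, EF_D=18, EF_E=22) = 22; EF_F = 22+11 = 33
Expected project duration μ = 33 days. Critical path: A → E → F.

Variance along critical path = 4.000 + 1.778 + 2.778 = 8.556; σ = √8.556 = 2.925 days.
Z = (39 − 33) / 2.925 = 2.051
P(T ≤ 39) = Φ(2.051) ≈ 0.980

0.980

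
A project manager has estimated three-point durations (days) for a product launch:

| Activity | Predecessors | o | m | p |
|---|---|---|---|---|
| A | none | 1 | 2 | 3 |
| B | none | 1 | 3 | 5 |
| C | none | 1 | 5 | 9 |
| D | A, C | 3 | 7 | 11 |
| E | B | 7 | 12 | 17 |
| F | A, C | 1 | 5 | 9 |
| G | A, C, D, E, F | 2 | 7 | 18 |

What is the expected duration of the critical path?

te_A = (1 + 4·2 + 3)/6 = 12/6 = 2
te_B = (1 + 4·3 + 5)/6 = 18/6 = 3
te_C = (1 + 4·5 + 9)/6 = 30/6 = 5
te_D = (3 + 4·7 + 11)/6 = 42/6 = 7
te_E = (7 + 4·12 + 17)/6 = 72/6 = 12
te_F = (1 + 4·5 + 9)/6 = 30/6 = 5
te_G = (2 + 4·7 + 18)/6 = 48/6 = 8

Forward pass:
ES_A = 0; EF_A = 2
ES_B = 0; EF_B = 3
ES_C = 0; EF_C = 5
ES_D = max(EF_A=2, EF_C=5) = 5; EF_D = 5+7 = 12
ES_E = 3; EF_E = 3+12 = 15
ES_F = max(EF_A=2, EF_C=5) = 5; EF_F = 5+5 = 10
ES_G = max(EF_A=2, EF_C=5, EF_D=12, EF_E=15, EF_F=10) = 15; EF_G = 15+8 = 23
Expected project duration μ = 23 days. Critical path: B → E → G.

23 days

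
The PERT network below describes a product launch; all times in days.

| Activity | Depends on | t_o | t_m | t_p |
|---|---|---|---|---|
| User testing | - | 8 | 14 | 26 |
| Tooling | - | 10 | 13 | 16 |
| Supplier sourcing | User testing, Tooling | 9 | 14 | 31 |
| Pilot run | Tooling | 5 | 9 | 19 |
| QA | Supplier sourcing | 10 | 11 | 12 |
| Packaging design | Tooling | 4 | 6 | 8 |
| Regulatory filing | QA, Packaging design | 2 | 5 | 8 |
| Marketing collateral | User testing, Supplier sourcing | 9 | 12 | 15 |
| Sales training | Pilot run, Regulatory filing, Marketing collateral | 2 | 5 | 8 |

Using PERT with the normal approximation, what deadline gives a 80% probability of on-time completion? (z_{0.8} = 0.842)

56.2 days

te_User testing = (8 + 4·14 + 26)/6 = 90/6 = 15; σ²_User testing = ((26−8)/6)² = 9.000
te_Tooling = (10 + 4·13 + 16)/6 = 78/6 = 13; σ²_Tooling = ((16−10)/6)² = 1.000
te_Supplier sourcing = (9 + 4·14 + 31)/6 = 96/6 = 16; σ²_Supplier sourcing = ((31−9)/6)² = 13.444
te_Pilot run = (5 + 4·9 + 19)/6 = 60/6 = 10; σ²_Pilot run = ((19−5)/6)² = 5.444
te_QA = (10 + 4·11 + 12)/6 = 66/6 = 11; σ²_QA = ((12−10)/6)² = 0.111
te_Packaging design = (4 + 4·6 + 8)/6 = 36/6 = 6; σ²_Packaging design = ((8−4)/6)² = 0.444
te_Regulatory filing = (2 + 4·5 + 8)/6 = 30/6 = 5; σ²_Regulatory filing = ((8−2)/6)² = 1.000
te_Marketing collateral = (9 + 4·12 + 15)/6 = 72/6 = 12; σ²_Marketing collateral = ((15−9)/6)² = 1.000
te_Sales training = (2 + 4·5 + 8)/6 = 30/6 = 5; σ²_Sales training = ((8−2)/6)² = 1.000

Forward pass:
ES_User testing = 0; EF_User testing = 15
ES_Tooling = 0; EF_Tooling = 13
ES_Supplier sourcing = max(EF_User testing=15, EF_Tooling=13) = 15; EF_Supplier sourcing = 15+16 = 31
ES_Pilot run = 13; EF_Pilot run = 13+10 = 23
ES_QA = 31; EF_QA = 31+11 = 42
ES_Packaging design = 13; EF_Packaging design = 13+6 = 19
ES_Regulatory filing = max(EF_QA=42, EF_Packaging design=19) = 42; EF_Regulatory filing = 42+5 = 47
ES_Marketing collateral = max(EF_User testing=15, EF_Supplier sourcing=31) = 31; EF_Marketing collateral = 31+12 = 43
ES_Sales training = max(EF_Pilot run=23, EF_Regulatory filing=47, EF_Marketing collateral=43) = 47; EF_Sales training = 47+5 = 52
Expected project duration μ = 52 days. Critical path: User testing → Supplier sourcing → QA → Regulatory filing → Sales training.

Variance along critical path = 9.000 + 13.444 + 0.111 + 1.000 + 1.000 = 24.556; σ = 4.955 days.
D = μ + z·σ = 52 + 0.842·4.955 = 56.2 days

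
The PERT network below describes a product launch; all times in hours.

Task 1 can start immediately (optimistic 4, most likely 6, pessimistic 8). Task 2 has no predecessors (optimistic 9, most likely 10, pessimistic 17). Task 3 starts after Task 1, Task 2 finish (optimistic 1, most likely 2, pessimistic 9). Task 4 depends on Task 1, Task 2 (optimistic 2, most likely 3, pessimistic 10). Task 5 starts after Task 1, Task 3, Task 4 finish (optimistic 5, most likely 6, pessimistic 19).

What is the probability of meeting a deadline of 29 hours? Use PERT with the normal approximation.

te_Task 1 = (4 + 4·6 + 8)/6 = 36/6 = 6; σ²_Task 1 = ((8−4)/6)² = 0.444
te_Task 2 = (9 + 4·10 + 17)/6 = 66/6 = 11; σ²_Task 2 = ((17−9)/6)² = 1.778
te_Task 3 = (1 + 4·2 + 9)/6 = 18/6 = 3; σ²_Task 3 = ((9−1)/6)² = 1.778
te_Task 4 = (2 + 4·3 + 10)/6 = 24/6 = 4; σ²_Task 4 = ((10−2)/6)² = 1.778
te_Task 5 = (5 + 4·6 + 19)/6 = 48/6 = 8; σ²_Task 5 = ((19−5)/6)² = 5.444

Forward pass:
ES_Task 1 = 0; EF_Task 1 = 6
ES_Task 2 = 0; EF_Task 2 = 11
ES_Task 3 = max(EF_Task 1=6, EF_Task 2=11) = 11; EF_Task 3 = 11+3 = 14
ES_Task 4 = max(EF_Task 1=6, EF_Task 2=11) = 11; EF_Task 4 = 11+4 = 15
ES_Task 5 = max(EF_Task 1=6, EF_Task 3=14, EF_Task 4=15) = 15; EF_Task 5 = 15+8 = 23
Expected project duration μ = 23 hours. Critical path: Task 2 → Task 4 → Task 5.

Variance along critical path = 1.778 + 1.778 + 5.444 = 9.000; σ = √9.000 = 3.000 hours.
Z = (29 − 23) / 3.000 = 2.000
P(T ≤ 29) = Φ(2.000) ≈ 0.977

0.977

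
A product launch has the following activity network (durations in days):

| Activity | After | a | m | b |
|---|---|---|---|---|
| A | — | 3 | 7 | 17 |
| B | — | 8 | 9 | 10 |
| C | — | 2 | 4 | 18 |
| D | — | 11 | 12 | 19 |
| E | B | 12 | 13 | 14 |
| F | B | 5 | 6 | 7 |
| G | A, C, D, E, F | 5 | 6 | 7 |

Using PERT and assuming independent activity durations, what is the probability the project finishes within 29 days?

te_A = (3 + 4·7 + 17)/6 = 48/6 = 8; σ²_A = ((17−3)/6)² = 5.444
te_B = (8 + 4·9 + 10)/6 = 54/6 = 9; σ²_B = ((10−8)/6)² = 0.111
te_C = (2 + 4·4 + 18)/6 = 36/6 = 6; σ²_C = ((18−2)/6)² = 7.111
te_D = (11 + 4·12 + 19)/6 = 78/6 = 13; σ²_D = ((19−11)/6)² = 1.778
te_E = (12 + 4·13 + 14)/6 = 78/6 = 13; σ²_E = ((14−12)/6)² = 0.111
te_F = (5 + 4·6 + 7)/6 = 36/6 = 6; σ²_F = ((7−5)/6)² = 0.111
te_G = (5 + 4·6 + 7)/6 = 36/6 = 6; σ²_G = ((7−5)/6)² = 0.111

Forward pass:
ES_A = 0; EF_A = 8
ES_B = 0; EF_B = 9
ES_C = 0; EF_C = 6
ES_D = 0; EF_D = 13
ES_E = 9; EF_E = 9+13 = 22
ES_F = 9; EF_F = 9+6 = 15
ES_G = max(EF_A=8, EF_C=6, EF_D=13, EF_E=22, EF_F=15) = 22; EF_G = 22+6 = 28
Expected project duration μ = 28 days. Critical path: B → E → G.

Variance along critical path = 0.111 + 0.111 + 0.111 = 0.333; σ = √0.333 = 0.577 days.
Z = (29 − 28) / 0.577 = 1.732
P(T ≤ 29) = Φ(1.732) ≈ 0.958

0.958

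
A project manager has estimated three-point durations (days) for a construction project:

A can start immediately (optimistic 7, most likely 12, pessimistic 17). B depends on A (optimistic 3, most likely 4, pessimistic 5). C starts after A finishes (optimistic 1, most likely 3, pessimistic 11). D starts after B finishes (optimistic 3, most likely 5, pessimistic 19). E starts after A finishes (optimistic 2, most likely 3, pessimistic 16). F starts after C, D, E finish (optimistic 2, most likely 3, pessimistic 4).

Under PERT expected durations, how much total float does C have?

te_A = (7 + 4·12 + 17)/6 = 72/6 = 12
te_B = (3 + 4·4 + 5)/6 = 24/6 = 4
te_C = (1 + 4·3 + 11)/6 = 24/6 = 4
te_D = (3 + 4·5 + 19)/6 = 42/6 = 7
te_E = (2 + 4·3 + 16)/6 = 30/6 = 5
te_F = (2 + 4·3 + 4)/6 = 18/6 = 3

Forward pass:
ES_A = 0; EF_A = 12
ES_B = 12; EF_B = 12+4 = 16
ES_C = 12; EF_C = 12+4 = 16
ES_D = 16; EF_D = 16+7 = 23
ES_E = 12; EF_E = 12+5 = 17
ES_F = max(EF_C=16, EF_D=23, EF_E=17) = 23; EF_F = 23+3 = 26
Expected project duration μ = 26 days. Critical path: A → B → D → F.

Backward pass:
LF_F = 26; LS_F = 26−3 = 23
LF_E = LS_F = 23; LS_E = 23−5 = 18
LF_D = LS_F = 23; LS_D = 23−7 = 16
LF_C = LS_F = 23; LS_C = 23−4 = 19
LF_B = LS_D = 16; LS_B = 16−4 = 12
LF_A = min(LS_B=12, LS_C=19, LS_E=18) = 12; LS_A = 12−12 = 0
Slack_C = LS_C − ES_C = 19 − 12 = 7

7 days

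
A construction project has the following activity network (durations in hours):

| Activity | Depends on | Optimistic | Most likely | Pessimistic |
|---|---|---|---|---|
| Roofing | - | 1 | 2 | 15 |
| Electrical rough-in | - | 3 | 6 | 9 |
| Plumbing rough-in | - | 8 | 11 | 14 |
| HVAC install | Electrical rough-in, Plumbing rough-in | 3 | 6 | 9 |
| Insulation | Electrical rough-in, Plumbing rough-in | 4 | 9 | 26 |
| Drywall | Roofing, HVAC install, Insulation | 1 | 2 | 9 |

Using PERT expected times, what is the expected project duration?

25 hours

te_Roofing = (1 + 4·2 + 15)/6 = 24/6 = 4
te_Electrical rough-in = (3 + 4·6 + 9)/6 = 36/6 = 6
te_Plumbing rough-in = (8 + 4·11 + 14)/6 = 66/6 = 11
te_HVAC install = (3 + 4·6 + 9)/6 = 36/6 = 6
te_Insulation = (4 + 4·9 + 26)/6 = 66/6 = 11
te_Drywall = (1 + 4·2 + 9)/6 = 18/6 = 3

Forward pass:
ES_Roofing = 0; EF_Roofing = 4
ES_Electrical rough-in = 0; EF_Electrical rough-in = 6
ES_Plumbing rough-in = 0; EF_Plumbing rough-in = 11
ES_HVAC install = max(EF_Electrical rough-in=6, EF_Plumbing rough-in=11) = 11; EF_HVAC install = 11+6 = 17
ES_Insulation = max(EF_Electrical rough-in=6, EF_Plumbing rough-in=11) = 11; EF_Insulation = 11+11 = 22
ES_Drywall = max(EF_Roofing=4, EF_HVAC install=17, EF_Insulation=22) = 22; EF_Drywall = 22+3 = 25
Expected project duration μ = 25 hours. Critical path: Plumbing rough-in → Insulation → Drywall.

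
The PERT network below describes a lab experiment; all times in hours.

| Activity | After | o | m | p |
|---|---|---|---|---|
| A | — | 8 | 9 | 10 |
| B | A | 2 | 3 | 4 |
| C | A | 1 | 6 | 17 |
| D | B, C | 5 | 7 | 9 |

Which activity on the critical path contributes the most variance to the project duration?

te_A = (8 + 4·9 + 10)/6 = 54/6 = 9; σ²_A = ((10−8)/6)² = 0.111
te_B = (2 + 4·3 + 4)/6 = 18/6 = 3; σ²_B = ((4−2)/6)² = 0.111
te_C = (1 + 4·6 + 17)/6 = 42/6 = 7; σ²_C = ((17−1)/6)² = 7.111
te_D = (5 + 4·7 + 9)/6 = 42/6 = 7; σ²_D = ((9−5)/6)² = 0.444

Forward pass:
ES_A = 0; EF_A = 9
ES_B = 9; EF_B = 9+3 = 12
ES_C = 9; EF_C = 9+7 = 16
ES_D = max(EF_B=12, EF_C=16) = 16; EF_D = 16+7 = 23
Expected project duration μ = 23 hours. Critical path: A → C → D.

Variances on critical path: σ²_A=0.111, σ²_C=7.111, σ²_D=0.444.
Largest is σ²_C = 7.111.

C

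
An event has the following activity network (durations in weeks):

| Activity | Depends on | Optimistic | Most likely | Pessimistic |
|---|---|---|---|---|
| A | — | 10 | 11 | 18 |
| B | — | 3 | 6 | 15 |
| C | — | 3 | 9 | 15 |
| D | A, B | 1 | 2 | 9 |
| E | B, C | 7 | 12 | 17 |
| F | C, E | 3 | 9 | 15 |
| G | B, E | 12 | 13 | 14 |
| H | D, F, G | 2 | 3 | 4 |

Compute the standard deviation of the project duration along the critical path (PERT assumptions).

2.65 weeks

te_A = (10 + 4·11 + 18)/6 = 72/6 = 12; σ²_A = ((18−10)/6)² = 1.778
te_B = (3 + 4·6 + 15)/6 = 42/6 = 7; σ²_B = ((15−3)/6)² = 4.000
te_C = (3 + 4·9 + 15)/6 = 54/6 = 9; σ²_C = ((15−3)/6)² = 4.000
te_D = (1 + 4·2 + 9)/6 = 18/6 = 3; σ²_D = ((9−1)/6)² = 1.778
te_E = (7 + 4·12 + 17)/6 = 72/6 = 12; σ²_E = ((17−7)/6)² = 2.778
te_F = (3 + 4·9 + 15)/6 = 54/6 = 9; σ²_F = ((15−3)/6)² = 4.000
te_G = (12 + 4·13 + 14)/6 = 78/6 = 13; σ²_G = ((14−12)/6)² = 0.111
te_H = (2 + 4·3 + 4)/6 = 18/6 = 3; σ²_H = ((4−2)/6)² = 0.111

Forward pass:
ES_A = 0; EF_A = 12
ES_B = 0; EF_B = 7
ES_C = 0; EF_C = 9
ES_D = max(EF_A=12, EF_B=7) = 12; EF_D = 12+3 = 15
ES_E = max(EF_B=7, EF_C=9) = 9; EF_E = 9+12 = 21
ES_F = max(EF_C=9, EF_E=21) = 21; EF_F = 21+9 = 30
ES_G = max(EF_B=7, EF_E=21) = 21; EF_G = 21+13 = 34
ES_H = max(EF_D=15, EF_F=30, EF_G=34) = 34; EF_H = 34+3 = 37
Expected project duration μ = 37 weeks. Critical path: C → E → G → H.

Variance along critical path = 4.000 + 2.778 + 0.111 + 0.111 = 7.000
σ = √7.000 = 2.646 weeks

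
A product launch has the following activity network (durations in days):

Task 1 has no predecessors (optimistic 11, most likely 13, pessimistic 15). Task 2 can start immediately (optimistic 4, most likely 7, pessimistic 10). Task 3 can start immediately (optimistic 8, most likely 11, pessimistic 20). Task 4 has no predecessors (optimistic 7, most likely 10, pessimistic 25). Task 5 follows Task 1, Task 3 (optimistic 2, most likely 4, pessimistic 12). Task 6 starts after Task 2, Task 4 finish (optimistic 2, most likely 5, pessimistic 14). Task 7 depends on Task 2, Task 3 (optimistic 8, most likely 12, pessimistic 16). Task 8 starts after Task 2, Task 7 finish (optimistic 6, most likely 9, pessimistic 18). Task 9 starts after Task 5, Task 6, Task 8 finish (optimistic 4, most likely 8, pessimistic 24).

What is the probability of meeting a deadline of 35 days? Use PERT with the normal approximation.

0.024

te_Task 1 = (11 + 4·13 + 15)/6 = 78/6 = 13; σ²_Task 1 = ((15−11)/6)² = 0.444
te_Task 2 = (4 + 4·7 + 10)/6 = 42/6 = 7; σ²_Task 2 = ((10−4)/6)² = 1.000
te_Task 3 = (8 + 4·11 + 20)/6 = 72/6 = 12; σ²_Task 3 = ((20−8)/6)² = 4.000
te_Task 4 = (7 + 4·10 + 25)/6 = 72/6 = 12; σ²_Task 4 = ((25−7)/6)² = 9.000
te_Task 5 = (2 + 4·4 + 12)/6 = 30/6 = 5; σ²_Task 5 = ((12−2)/6)² = 2.778
te_Task 6 = (2 + 4·5 + 14)/6 = 36/6 = 6; σ²_Task 6 = ((14−2)/6)² = 4.000
te_Task 7 = (8 + 4·12 + 16)/6 = 72/6 = 12; σ²_Task 7 = ((16−8)/6)² = 1.778
te_Task 8 = (6 + 4·9 + 18)/6 = 60/6 = 10; σ²_Task 8 = ((18−6)/6)² = 4.000
te_Task 9 = (4 + 4·8 + 24)/6 = 60/6 = 10; σ²_Task 9 = ((24−4)/6)² = 11.111

Forward pass:
ES_Task 1 = 0; EF_Task 1 = 13
ES_Task 2 = 0; EF_Task 2 = 7
ES_Task 3 = 0; EF_Task 3 = 12
ES_Task 4 = 0; EF_Task 4 = 12
ES_Task 5 = max(EF_Task 1=13, EF_Task 3=12) = 13; EF_Task 5 = 13+5 = 18
ES_Task 6 = max(EF_Task 2=7, EF_Task 4=12) = 12; EF_Task 6 = 12+6 = 18
ES_Task 7 = max(EF_Task 2=7, EF_Task 3=12) = 12; EF_Task 7 = 12+12 = 24
ES_Task 8 = max(EF_Task 2=7, EF_Task 7=24) = 24; EF_Task 8 = 24+10 = 34
ES_Task 9 = max(EF_Task 5=18, EF_Task 6=18, EF_Task 8=34) = 34; EF_Task 9 = 34+10 = 44
Expected project duration μ = 44 days. Critical path: Task 3 → Task 7 → Task 8 → Task 9.

Variance along critical path = 4.000 + 1.778 + 4.000 + 11.111 = 20.889; σ = √20.889 = 4.570 days.
Z = (35 − 44) / 4.570 = -1.969
P(T ≤ 35) = Φ(-1.969) ≈ 0.024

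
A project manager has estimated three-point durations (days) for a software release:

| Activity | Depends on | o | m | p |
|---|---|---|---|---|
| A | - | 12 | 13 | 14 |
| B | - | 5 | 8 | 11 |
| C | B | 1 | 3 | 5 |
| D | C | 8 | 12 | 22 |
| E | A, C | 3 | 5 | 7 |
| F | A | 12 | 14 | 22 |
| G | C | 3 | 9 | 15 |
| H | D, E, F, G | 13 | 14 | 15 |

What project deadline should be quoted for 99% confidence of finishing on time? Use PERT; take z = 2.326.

46.0 days

te_A = (12 + 4·13 + 14)/6 = 78/6 = 13; σ²_A = ((14−12)/6)² = 0.111
te_B = (5 + 4·8 + 11)/6 = 48/6 = 8; σ²_B = ((11−5)/6)² = 1.000
te_C = (1 + 4·3 + 5)/6 = 18/6 = 3; σ²_C = ((5−1)/6)² = 0.444
te_D = (8 + 4·12 + 22)/6 = 78/6 = 13; σ²_D = ((22−8)/6)² = 5.444
te_E = (3 + 4·5 + 7)/6 = 30/6 = 5; σ²_E = ((7−3)/6)² = 0.444
te_F = (12 + 4·14 + 22)/6 = 90/6 = 15; σ²_F = ((22−12)/6)² = 2.778
te_G = (3 + 4·9 + 15)/6 = 54/6 = 9; σ²_G = ((15−3)/6)² = 4.000
te_H = (13 + 4·14 + 15)/6 = 84/6 = 14; σ²_H = ((15−13)/6)² = 0.111

Forward pass:
ES_A = 0; EF_A = 13
ES_B = 0; EF_B = 8
ES_C = 8; EF_C = 8+3 = 11
ES_D = 11; EF_D = 11+13 = 24
ES_E = max(EF_A=13, EF_C=11) = 13; EF_E = 13+5 = 18
ES_F = 13; EF_F = 13+15 = 28
ES_G = 11; EF_G = 11+9 = 20
ES_H = max(EF_D=24, EF_E=18, EF_F=28, EF_G=20) = 28; EF_H = 28+14 = 42
Expected project duration μ = 42 days. Critical path: A → F → H.

Variance along critical path = 0.111 + 2.778 + 0.111 = 3.000; σ = 1.732 days.
D = μ + z·σ = 42 + 2.326·1.732 = 46.0 days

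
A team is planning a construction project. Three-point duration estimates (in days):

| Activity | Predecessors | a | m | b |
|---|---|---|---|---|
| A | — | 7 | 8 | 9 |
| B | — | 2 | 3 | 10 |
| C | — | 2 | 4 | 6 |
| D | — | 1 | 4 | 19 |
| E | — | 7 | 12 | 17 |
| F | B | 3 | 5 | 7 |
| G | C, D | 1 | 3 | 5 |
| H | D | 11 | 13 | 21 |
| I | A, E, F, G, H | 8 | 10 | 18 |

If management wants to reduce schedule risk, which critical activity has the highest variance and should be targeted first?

te_A = (7 + 4·8 + 9)/6 = 48/6 = 8; σ²_A = ((9−7)/6)² = 0.111
te_B = (2 + 4·3 + 10)/6 = 24/6 = 4; σ²_B = ((10−2)/6)² = 1.778
te_C = (2 + 4·4 + 6)/6 = 24/6 = 4; σ²_C = ((6−2)/6)² = 0.444
te_D = (1 + 4·4 + 19)/6 = 36/6 = 6; σ²_D = ((19−1)/6)² = 9.000
te_E = (7 + 4·12 + 17)/6 = 72/6 = 12; σ²_E = ((17−7)/6)² = 2.778
te_F = (3 + 4·5 + 7)/6 = 30/6 = 5; σ²_F = ((7−3)/6)² = 0.444
te_G = (1 + 4·3 + 5)/6 = 18/6 = 3; σ²_G = ((5−1)/6)² = 0.444
te_H = (11 + 4·13 + 21)/6 = 84/6 = 14; σ²_H = ((21−11)/6)² = 2.778
te_I = (8 + 4·10 + 18)/6 = 66/6 = 11; σ²_I = ((18−8)/6)² = 2.778

Forward pass:
ES_A = 0; EF_A = 8
ES_B = 0; EF_B = 4
ES_C = 0; EF_C = 4
ES_D = 0; EF_D = 6
ES_E = 0; EF_E = 12
ES_F = 4; EF_F = 4+5 = 9
ES_G = max(EF_C=4, EF_D=6) = 6; EF_G = 6+3 = 9
ES_H = 6; EF_H = 6+14 = 20
ES_I = max(EF_A=8, EF_E=12, EF_F=9, EF_G=9, EF_H=20) = 20; EF_I = 20+11 = 31
Expected project duration μ = 31 days. Critical path: D → H → I.

Variances on critical path: σ²_D=9.000, σ²_H=2.778, σ²_I=2.778.
Largest is σ²_D = 9.000.

D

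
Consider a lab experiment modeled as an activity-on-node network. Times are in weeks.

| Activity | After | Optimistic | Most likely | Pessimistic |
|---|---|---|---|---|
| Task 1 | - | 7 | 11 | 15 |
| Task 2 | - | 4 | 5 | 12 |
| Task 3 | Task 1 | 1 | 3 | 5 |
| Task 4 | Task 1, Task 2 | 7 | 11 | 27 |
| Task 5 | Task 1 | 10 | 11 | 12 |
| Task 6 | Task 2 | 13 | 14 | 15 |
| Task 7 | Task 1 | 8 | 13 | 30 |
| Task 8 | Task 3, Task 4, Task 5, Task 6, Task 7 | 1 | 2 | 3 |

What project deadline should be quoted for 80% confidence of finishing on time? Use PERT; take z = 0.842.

te_Task 1 = (7 + 4·11 + 15)/6 = 66/6 = 11; σ²_Task 1 = ((15−7)/6)² = 1.778
te_Task 2 = (4 + 4·5 + 12)/6 = 36/6 = 6; σ²_Task 2 = ((12−4)/6)² = 1.778
te_Task 3 = (1 + 4·3 + 5)/6 = 18/6 = 3; σ²_Task 3 = ((5−1)/6)² = 0.444
te_Task 4 = (7 + 4·11 + 27)/6 = 78/6 = 13; σ²_Task 4 = ((27−7)/6)² = 11.111
te_Task 5 = (10 + 4·11 + 12)/6 = 66/6 = 11; σ²_Task 5 = ((12−10)/6)² = 0.111
te_Task 6 = (13 + 4·14 + 15)/6 = 84/6 = 14; σ²_Task 6 = ((15−13)/6)² = 0.111
te_Task 7 = (8 + 4·13 + 30)/6 = 90/6 = 15; σ²_Task 7 = ((30−8)/6)² = 13.444
te_Task 8 = (1 + 4·2 + 3)/6 = 12/6 = 2; σ²_Task 8 = ((3−1)/6)² = 0.111

Forward pass:
ES_Task 1 = 0; EF_Task 1 = 11
ES_Task 2 = 0; EF_Task 2 = 6
ES_Task 3 = 11; EF_Task 3 = 11+3 = 14
ES_Task 4 = max(EF_Task 1=11, EF_Task 2=6) = 11; EF_Task 4 = 11+13 = 24
ES_Task 5 = 11; EF_Task 5 = 11+11 = 22
ES_Task 6 = 6; EF_Task 6 = 6+14 = 20
ES_Task 7 = 11; EF_Task 7 = 11+15 = 26
ES_Task 8 = max(EF_Task 3=14, EF_Task 4=24, EF_Task 5=22, EF_Task 6=20, EF_Task 7=26) = 26; EF_Task 8 = 26+2 = 28
Expected project duration μ = 28 weeks. Critical path: Task 1 → Task 7 → Task 8.

Variance along critical path = 1.778 + 13.444 + 0.111 = 15.333; σ = 3.916 weeks.
D = μ + z·σ = 28 + 0.842·3.916 = 31.3 weeks

31.3 weeks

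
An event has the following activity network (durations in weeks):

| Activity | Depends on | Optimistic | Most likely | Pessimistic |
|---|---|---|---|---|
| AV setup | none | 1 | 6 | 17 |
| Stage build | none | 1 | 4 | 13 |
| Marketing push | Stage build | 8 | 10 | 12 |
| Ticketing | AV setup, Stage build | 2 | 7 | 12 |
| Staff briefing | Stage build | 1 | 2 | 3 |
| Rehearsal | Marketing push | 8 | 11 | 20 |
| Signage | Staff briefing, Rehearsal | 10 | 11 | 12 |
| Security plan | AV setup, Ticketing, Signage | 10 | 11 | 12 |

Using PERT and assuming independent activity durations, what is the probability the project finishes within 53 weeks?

0.913

te_AV setup = (1 + 4·6 + 17)/6 = 42/6 = 7; σ²_AV setup = ((17−1)/6)² = 7.111
te_Stage build = (1 + 4·4 + 13)/6 = 30/6 = 5; σ²_Stage build = ((13−1)/6)² = 4.000
te_Marketing push = (8 + 4·10 + 12)/6 = 60/6 = 10; σ²_Marketing push = ((12−8)/6)² = 0.444
te_Ticketing = (2 + 4·7 + 12)/6 = 42/6 = 7; σ²_Ticketing = ((12−2)/6)² = 2.778
te_Staff briefing = (1 + 4·2 + 3)/6 = 12/6 = 2; σ²_Staff briefing = ((3−1)/6)² = 0.111
te_Rehearsal = (8 + 4·11 + 20)/6 = 72/6 = 12; σ²_Rehearsal = ((20−8)/6)² = 4.000
te_Signage = (10 + 4·11 + 12)/6 = 66/6 = 11; σ²_Signage = ((12−10)/6)² = 0.111
te_Security plan = (10 + 4·11 + 12)/6 = 66/6 = 11; σ²_Security plan = ((12−10)/6)² = 0.111

Forward pass:
ES_AV setup = 0; EF_AV setup = 7
ES_Stage build = 0; EF_Stage build = 5
ES_Marketing push = 5; EF_Marketing push = 5+10 = 15
ES_Ticketing = max(EF_AV setup=7, EF_Stage build=5) = 7; EF_Ticketing = 7+7 = 14
ES_Staff briefing = 5; EF_Staff briefing = 5+2 = 7
ES_Rehearsal = 15; EF_Rehearsal = 15+12 = 27
ES_Signage = max(EF_Staff briefing=7, EF_Rehearsal=27) = 27; EF_Signage = 27+11 = 38
ES_Security plan = max(EF_AV setup=7, EF_Ticketing=14, EF_Signage=38) = 38; EF_Security plan = 38+11 = 49
Expected project duration μ = 49 weeks. Critical path: Stage build → Marketing push → Rehearsal → Signage → Security plan.

Variance along critical path = 4.000 + 0.444 + 4.000 + 0.111 + 0.111 = 8.667; σ = √8.667 = 2.944 weeks.
Z = (53 − 49) / 2.944 = 1.359
P(T ≤ 53) = Φ(1.359) ≈ 0.913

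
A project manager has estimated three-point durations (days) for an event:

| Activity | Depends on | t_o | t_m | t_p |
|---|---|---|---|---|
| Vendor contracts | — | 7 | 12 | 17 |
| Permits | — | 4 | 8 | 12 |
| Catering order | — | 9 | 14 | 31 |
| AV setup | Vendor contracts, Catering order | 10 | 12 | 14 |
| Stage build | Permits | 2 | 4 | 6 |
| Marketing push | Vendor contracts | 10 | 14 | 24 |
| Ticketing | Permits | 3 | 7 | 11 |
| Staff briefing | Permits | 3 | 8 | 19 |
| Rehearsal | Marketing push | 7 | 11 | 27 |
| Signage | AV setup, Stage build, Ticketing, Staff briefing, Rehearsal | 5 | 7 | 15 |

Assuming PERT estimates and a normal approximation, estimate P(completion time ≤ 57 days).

te_Vendor contracts = (7 + 4·12 + 17)/6 = 72/6 = 12; σ²_Vendor contracts = ((17−7)/6)² = 2.778
te_Permits = (4 + 4·8 + 12)/6 = 48/6 = 8; σ²_Permits = ((12−4)/6)² = 1.778
te_Catering order = (9 + 4·14 + 31)/6 = 96/6 = 16; σ²_Catering order = ((31−9)/6)² = 13.444
te_AV setup = (10 + 4·12 + 14)/6 = 72/6 = 12; σ²_AV setup = ((14−10)/6)² = 0.444
te_Stage build = (2 + 4·4 + 6)/6 = 24/6 = 4; σ²_Stage build = ((6−2)/6)² = 0.444
te_Marketing push = (10 + 4·14 + 24)/6 = 90/6 = 15; σ²_Marketing push = ((24−10)/6)² = 5.444
te_Ticketing = (3 + 4·7 + 11)/6 = 42/6 = 7; σ²_Ticketing = ((11−3)/6)² = 1.778
te_Staff briefing = (3 + 4·8 + 19)/6 = 54/6 = 9; σ²_Staff briefing = ((19−3)/6)² = 7.111
te_Rehearsal = (7 + 4·11 + 27)/6 = 78/6 = 13; σ²_Rehearsal = ((27−7)/6)² = 11.111
te_Signage = (5 + 4·7 + 15)/6 = 48/6 = 8; σ²_Signage = ((15−5)/6)² = 2.778

Forward pass:
ES_Vendor contracts = 0; EF_Vendor contracts = 12
ES_Permits = 0; EF_Permits = 8
ES_Catering order = 0; EF_Catering order = 16
ES_AV setup = max(EF_Vendor contracts=12, EF_Catering order=16) = 16; EF_AV setup = 16+12 = 28
ES_Stage build = 8; EF_Stage build = 8+4 = 12
ES_Marketing push = 12; EF_Marketing push = 12+15 = 27
ES_Ticketing = 8; EF_Ticketing = 8+7 = 15
ES_Staff briefing = 8; EF_Staff briefing = 8+9 = 17
ES_Rehearsal = 27; EF_Rehearsal = 27+13 = 40
ES_Signage = max(EF_AV setup=28, EF_Stage build=12, EF_Ticketing=15, EF_Staff briefing=17, EF_Rehearsal=40) = 40; EF_Signage = 40+8 = 48
Expected project duration μ = 48 days. Critical path: Vendor contracts → Marketing push → Rehearsal → Signage.

Variance along critical path = 2.778 + 5.444 + 11.111 + 2.778 = 22.111; σ = √22.111 = 4.702 days.
Z = (57 − 48) / 4.702 = 1.914
P(T ≤ 57) = Φ(1.914) ≈ 0.972

0.972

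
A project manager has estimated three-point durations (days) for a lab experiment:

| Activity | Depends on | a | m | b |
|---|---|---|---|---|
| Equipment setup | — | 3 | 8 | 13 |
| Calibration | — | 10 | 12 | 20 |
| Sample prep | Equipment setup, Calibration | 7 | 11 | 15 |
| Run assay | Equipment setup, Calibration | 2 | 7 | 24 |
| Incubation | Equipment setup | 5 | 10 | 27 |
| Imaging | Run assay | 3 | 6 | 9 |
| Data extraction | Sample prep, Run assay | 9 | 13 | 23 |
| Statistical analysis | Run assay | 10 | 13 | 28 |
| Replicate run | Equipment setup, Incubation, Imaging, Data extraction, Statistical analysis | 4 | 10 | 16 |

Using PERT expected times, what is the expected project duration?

48 days

te_Equipment setup = (3 + 4·8 + 13)/6 = 48/6 = 8
te_Calibration = (10 + 4·12 + 20)/6 = 78/6 = 13
te_Sample prep = (7 + 4·11 + 15)/6 = 66/6 = 11
te_Run assay = (2 + 4·7 + 24)/6 = 54/6 = 9
te_Incubation = (5 + 4·10 + 27)/6 = 72/6 = 12
te_Imaging = (3 + 4·6 + 9)/6 = 36/6 = 6
te_Data extraction = (9 + 4·13 + 23)/6 = 84/6 = 14
te_Statistical analysis = (10 + 4·13 + 28)/6 = 90/6 = 15
te_Replicate run = (4 + 4·10 + 16)/6 = 60/6 = 10

Forward pass:
ES_Equipment setup = 0; EF_Equipment setup = 8
ES_Calibration = 0; EF_Calibration = 13
ES_Sample prep = max(EF_Equipment setup=8, EF_Calibration=13) = 13; EF_Sample prep = 13+11 = 24
ES_Run assay = max(EF_Equipment setup=8, EF_Calibration=13) = 13; EF_Run assay = 13+9 = 22
ES_Incubation = 8; EF_Incubation = 8+12 = 20
ES_Imaging = 22; EF_Imaging = 22+6 = 28
ES_Data extraction = max(EF_Sample prep=24, EF_Run assay=22) = 24; EF_Data extraction = 24+14 = 38
ES_Statistical analysis = 22; EF_Statistical analysis = 22+15 = 37
ES_Replicate run = max(EF_Equipment setup=8, EF_Incubation=20, EF_Imaging=28, EF_Data extraction=38, EF_Statistical analysis=37) = 38; EF_Replicate run = 38+10 = 48
Expected project duration μ = 48 days. Critical path: Calibration → Sample prep → Data extraction → Replicate run.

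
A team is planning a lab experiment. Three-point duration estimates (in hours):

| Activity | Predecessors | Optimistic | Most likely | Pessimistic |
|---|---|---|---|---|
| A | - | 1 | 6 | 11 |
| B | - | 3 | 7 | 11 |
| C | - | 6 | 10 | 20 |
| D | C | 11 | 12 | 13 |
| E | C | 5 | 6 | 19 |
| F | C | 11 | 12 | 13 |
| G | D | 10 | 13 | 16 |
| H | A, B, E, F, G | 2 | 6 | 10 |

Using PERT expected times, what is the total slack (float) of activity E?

te_A = (1 + 4·6 + 11)/6 = 36/6 = 6
te_B = (3 + 4·7 + 11)/6 = 42/6 = 7
te_C = (6 + 4·10 + 20)/6 = 66/6 = 11
te_D = (11 + 4·12 + 13)/6 = 72/6 = 12
te_E = (5 + 4·6 + 19)/6 = 48/6 = 8
te_F = (11 + 4·12 + 13)/6 = 72/6 = 12
te_G = (10 + 4·13 + 16)/6 = 78/6 = 13
te_H = (2 + 4·6 + 10)/6 = 36/6 = 6

Forward pass:
ES_A = 0; EF_A = 6
ES_B = 0; EF_B = 7
ES_C = 0; EF_C = 11
ES_D = 11; EF_D = 11+12 = 23
ES_E = 11; EF_E = 11+8 = 19
ES_F = 11; EF_F = 11+12 = 23
ES_G = 23; EF_G = 23+13 = 36
ES_H = max(EF_A=6, EF_B=7, EF_E=19, EF_F=23, EF_G=36) = 36; EF_H = 36+6 = 42
Expected project duration μ = 42 hours. Critical path: C → D → G → H.

Backward pass:
LF_H = 42; LS_H = 42−6 = 36
LF_G = LS_H = 36; LS_G = 36−13 = 23
LF_F = LS_H = 36; LS_F = 36−12 = 24
LF_E = LS_H = 36; LS_E = 36−8 = 28
LF_D = LS_G = 23; LS_D = 23−12 = 11
LF_C = min(LS_D=11, LS_E=28, LS_F=24) = 11; LS_C = 11−11 = 0
LF_B = LS_H = 36; LS_B = 36−7 = 29
LF_A = LS_H = 36; LS_A = 36−6 = 30
Slack_E = LS_E − ES_E = 28 − 11 = 17

17 hours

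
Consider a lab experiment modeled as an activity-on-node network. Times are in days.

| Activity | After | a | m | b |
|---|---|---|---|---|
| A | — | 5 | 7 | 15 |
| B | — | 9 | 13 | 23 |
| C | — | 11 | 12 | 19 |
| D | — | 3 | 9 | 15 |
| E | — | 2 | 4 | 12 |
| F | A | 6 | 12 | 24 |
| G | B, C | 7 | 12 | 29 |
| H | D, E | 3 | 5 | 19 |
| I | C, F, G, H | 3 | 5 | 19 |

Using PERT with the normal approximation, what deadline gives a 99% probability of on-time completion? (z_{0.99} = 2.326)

46.9 days

te_A = (5 + 4·7 + 15)/6 = 48/6 = 8; σ²_A = ((15−5)/6)² = 2.778
te_B = (9 + 4·13 + 23)/6 = 84/6 = 14; σ²_B = ((23−9)/6)² = 5.444
te_C = (11 + 4·12 + 19)/6 = 78/6 = 13; σ²_C = ((19−11)/6)² = 1.778
te_D = (3 + 4·9 + 15)/6 = 54/6 = 9; σ²_D = ((15−3)/6)² = 4.000
te_E = (2 + 4·4 + 12)/6 = 30/6 = 5; σ²_E = ((12−2)/6)² = 2.778
te_F = (6 + 4·12 + 24)/6 = 78/6 = 13; σ²_F = ((24−6)/6)² = 9.000
te_G = (7 + 4·12 + 29)/6 = 84/6 = 14; σ²_G = ((29−7)/6)² = 13.444
te_H = (3 + 4·5 + 19)/6 = 42/6 = 7; σ²_H = ((19−3)/6)² = 7.111
te_I = (3 + 4·5 + 19)/6 = 42/6 = 7; σ²_I = ((19−3)/6)² = 7.111

Forward pass:
ES_A = 0; EF_A = 8
ES_B = 0; EF_B = 14
ES_C = 0; EF_C = 13
ES_D = 0; EF_D = 9
ES_E = 0; EF_E = 5
ES_F = 8; EF_F = 8+13 = 21
ES_G = max(EF_B=14, EF_C=13) = 14; EF_G = 14+14 = 28
ES_H = max(EF_D=9, EF_E=5) = 9; EF_H = 9+7 = 16
ES_I = max(EF_C=13, EF_F=21, EF_G=28, EF_H=16) = 28; EF_I = 28+7 = 35
Expected project duration μ = 35 days. Critical path: B → G → I.

Variance along critical path = 5.444 + 13.444 + 7.111 = 26.000; σ = 5.099 days.
D = μ + z·σ = 35 + 2.326·5.099 = 46.9 days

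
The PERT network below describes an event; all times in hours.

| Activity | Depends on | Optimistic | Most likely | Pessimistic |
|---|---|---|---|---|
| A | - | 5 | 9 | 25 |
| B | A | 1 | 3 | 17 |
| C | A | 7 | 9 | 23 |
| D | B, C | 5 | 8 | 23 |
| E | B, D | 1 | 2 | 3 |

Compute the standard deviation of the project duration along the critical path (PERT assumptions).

te_A = (5 + 4·9 + 25)/6 = 66/6 = 11; σ²_A = ((25−5)/6)² = 11.111
te_B = (1 + 4·3 + 17)/6 = 30/6 = 5; σ²_B = ((17−1)/6)² = 7.111
te_C = (7 + 4·9 + 23)/6 = 66/6 = 11; σ²_C = ((23−7)/6)² = 7.111
te_D = (5 + 4·8 + 23)/6 = 60/6 = 10; σ²_D = ((23−5)/6)² = 9.000
te_E = (1 + 4·2 + 3)/6 = 12/6 = 2; σ²_E = ((3−1)/6)² = 0.111

Forward pass:
ES_A = 0; EF_A = 11
ES_B = 11; EF_B = 11+5 = 16
ES_C = 11; EF_C = 11+11 = 22
ES_D = max(EF_B=16, EF_C=22) = 22; EF_D = 22+10 = 32
ES_E = max(EF_B=16, EF_D=32) = 32; EF_E = 32+2 = 34
Expected project duration μ = 34 hours. Critical path: A → C → D → E.

Variance along critical path = 11.111 + 7.111 + 9.000 + 0.111 = 27.333
σ = √27.333 = 5.228 hours

5.23 hours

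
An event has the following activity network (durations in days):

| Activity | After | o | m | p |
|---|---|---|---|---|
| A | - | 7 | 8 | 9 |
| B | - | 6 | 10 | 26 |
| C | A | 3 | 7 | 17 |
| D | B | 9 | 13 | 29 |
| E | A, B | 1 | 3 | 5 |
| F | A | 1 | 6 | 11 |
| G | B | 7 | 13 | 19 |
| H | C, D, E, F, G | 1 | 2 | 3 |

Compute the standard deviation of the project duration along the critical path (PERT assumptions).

te_A = (7 + 4·8 + 9)/6 = 48/6 = 8; σ²_A = ((9−7)/6)² = 0.111
te_B = (6 + 4·10 + 26)/6 = 72/6 = 12; σ²_B = ((26−6)/6)² = 11.111
te_C = (3 + 4·7 + 17)/6 = 48/6 = 8; σ²_C = ((17−3)/6)² = 5.444
te_D = (9 + 4·13 + 29)/6 = 90/6 = 15; σ²_D = ((29−9)/6)² = 11.111
te_E = (1 + 4·3 + 5)/6 = 18/6 = 3; σ²_E = ((5−1)/6)² = 0.444
te_F = (1 + 4·6 + 11)/6 = 36/6 = 6; σ²_F = ((11−1)/6)² = 2.778
te_G = (7 + 4·13 + 19)/6 = 78/6 = 13; σ²_G = ((19−7)/6)² = 4.000
te_H = (1 + 4·2 + 3)/6 = 12/6 = 2; σ²_H = ((3−1)/6)² = 0.111

Forward pass:
ES_A = 0; EF_A = 8
ES_B = 0; EF_B = 12
ES_C = 8; EF_C = 8+8 = 16
ES_D = 12; EF_D = 12+15 = 27
ES_E = max(EF_A=8, EF_B=12) = 12; EF_E = 12+3 = 15
ES_F = 8; EF_F = 8+6 = 14
ES_G = 12; EF_G = 12+13 = 25
ES_H = max(EF_C=16, EF_D=27, EF_E=15, EF_F=14, EF_G=25) = 27; EF_H = 27+2 = 29
Expected project duration μ = 29 days. Critical path: B → D → H.

Variance along critical path = 11.111 + 11.111 + 0.111 = 22.333
σ = √22.333 = 4.726 days

4.73 days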